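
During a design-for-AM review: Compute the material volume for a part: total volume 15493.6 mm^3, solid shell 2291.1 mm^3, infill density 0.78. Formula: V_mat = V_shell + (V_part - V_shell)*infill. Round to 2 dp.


V_infill = (15493.6 - 2291.1) * 0.78 = 10297.95
V_total = 2291.1 + 10297.95 = 12589.05 mm^3


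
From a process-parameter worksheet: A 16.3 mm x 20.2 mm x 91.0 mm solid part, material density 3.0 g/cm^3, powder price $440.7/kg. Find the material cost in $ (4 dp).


V = 16.3 * 20.2 * 91.0 = 29962.66 mm^3 = 29.96266 cm^3
Mass = 29.96266 * 3.0 / 1000 = 0.08988798 kg
Cost = 0.08988798 * 440.7 = 39.6136 $


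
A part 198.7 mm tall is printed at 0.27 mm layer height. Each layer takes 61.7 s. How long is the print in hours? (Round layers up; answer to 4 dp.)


Layers = ceil(198.7/0.27) = 736
t = 736 * 61.7 / 3600 = 12.6142 hrs


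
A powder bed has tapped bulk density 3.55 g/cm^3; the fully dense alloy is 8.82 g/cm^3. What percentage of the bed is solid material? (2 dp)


Packing = (3.55/8.82)*100 = 40.25 %


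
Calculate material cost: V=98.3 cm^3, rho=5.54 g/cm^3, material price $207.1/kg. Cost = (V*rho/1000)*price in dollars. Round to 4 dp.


Mass = 98.3*5.54/1000 = 0.544582 kg
Cost = 0.544582 * 207.1 = 112.7829 $


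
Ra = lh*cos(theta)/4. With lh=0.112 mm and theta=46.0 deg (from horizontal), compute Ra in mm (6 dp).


Ra = 0.112 * cos(46.0) / 4 = 0.01945 mm


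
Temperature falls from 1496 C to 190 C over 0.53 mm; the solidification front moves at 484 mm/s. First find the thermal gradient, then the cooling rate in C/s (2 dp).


G = (1496-190)/0.53 = 2464.1509434 C/mm
CR = 2464.1509434 * 484 = 1192649.06 C/s


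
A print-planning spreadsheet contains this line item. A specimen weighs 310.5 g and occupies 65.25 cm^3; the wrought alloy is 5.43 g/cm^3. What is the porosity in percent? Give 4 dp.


rho_part = 310.5 / 65.25 = 4.75862069 g/cm^3
Porosity = (1 - 4.75862069/5.43)*100 = 12.3643 %


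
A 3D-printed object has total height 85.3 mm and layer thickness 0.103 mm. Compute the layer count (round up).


Layers = ceil(85.3/0.103) = 829


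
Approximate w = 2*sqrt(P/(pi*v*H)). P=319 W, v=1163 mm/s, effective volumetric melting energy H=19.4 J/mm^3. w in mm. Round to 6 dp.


w = 2*sqrt(319/(pi*1163*19.4)) = 0.134171 mm


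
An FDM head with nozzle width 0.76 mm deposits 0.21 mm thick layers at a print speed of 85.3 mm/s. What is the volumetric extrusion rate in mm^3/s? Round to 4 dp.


Rate = 0.76 * 0.21 * 85.3 = 13.6139 mm^3/s


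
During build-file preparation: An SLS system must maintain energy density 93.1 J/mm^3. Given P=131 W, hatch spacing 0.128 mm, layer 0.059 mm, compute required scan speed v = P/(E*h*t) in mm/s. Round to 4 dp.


v = 131 / (93.1*0.128*0.059) = 186.3201 mm/s


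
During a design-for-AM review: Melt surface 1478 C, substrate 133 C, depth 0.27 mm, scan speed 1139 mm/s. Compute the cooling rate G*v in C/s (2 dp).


G = (1478-133)/0.27 = 4981.48148148 C/mm
CR = 4981.48148148 * 1139 = 5673907.41 C/s


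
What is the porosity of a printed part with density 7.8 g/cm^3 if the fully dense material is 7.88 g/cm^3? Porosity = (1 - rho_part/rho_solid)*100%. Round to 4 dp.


Porosity = (1-7.8/7.88)*100 = 1.0152 %


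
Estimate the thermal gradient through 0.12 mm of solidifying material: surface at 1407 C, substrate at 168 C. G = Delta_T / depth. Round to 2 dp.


G = (1407-168)/0.12 = 10325.0 C/mm


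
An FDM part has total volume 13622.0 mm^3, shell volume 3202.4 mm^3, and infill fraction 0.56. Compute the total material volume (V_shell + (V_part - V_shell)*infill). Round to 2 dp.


V_infill = (13622.0 - 3202.4) * 0.56 = 5834.98
V_total = 3202.4 + 5834.98 = 9037.38 mm^3


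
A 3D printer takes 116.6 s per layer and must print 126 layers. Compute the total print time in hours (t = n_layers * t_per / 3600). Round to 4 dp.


t = 126 * 116.6 / 3600 = 4.081 hrs


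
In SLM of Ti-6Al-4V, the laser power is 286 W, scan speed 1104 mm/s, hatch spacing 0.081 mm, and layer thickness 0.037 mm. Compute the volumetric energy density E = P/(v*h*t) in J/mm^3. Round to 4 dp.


E = 286 / (1104*0.081*0.037) = 86.4391 J/mm^3


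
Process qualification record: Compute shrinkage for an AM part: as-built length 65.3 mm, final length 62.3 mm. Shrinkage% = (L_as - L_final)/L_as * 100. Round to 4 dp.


Shrinkage = ((65.3-62.3)/65.3)*100 = 4.5942 %


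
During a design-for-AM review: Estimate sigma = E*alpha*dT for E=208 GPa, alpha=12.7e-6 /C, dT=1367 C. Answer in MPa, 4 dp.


sigma = 208*1000 * 12.7e-6 * 1367 = 3611.0672 MPa


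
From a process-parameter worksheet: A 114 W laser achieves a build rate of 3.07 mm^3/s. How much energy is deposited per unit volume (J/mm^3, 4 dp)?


SE = 114 / 3.07 = 37.1336 J/mm^3


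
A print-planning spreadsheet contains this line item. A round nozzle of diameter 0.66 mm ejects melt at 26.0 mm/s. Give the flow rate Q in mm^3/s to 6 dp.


A = pi*(0.66/2)^2 = 0.34211944 mm^2
Q = 0.34211944 * 26.0 = 8.895105 mm^3/s


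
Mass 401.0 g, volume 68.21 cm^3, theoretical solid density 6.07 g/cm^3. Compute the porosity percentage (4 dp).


rho_part = 401.0 / 68.21 = 5.87890339 g/cm^3
Porosity = (1 - 5.87890339/6.07)*100 = 3.1482 %


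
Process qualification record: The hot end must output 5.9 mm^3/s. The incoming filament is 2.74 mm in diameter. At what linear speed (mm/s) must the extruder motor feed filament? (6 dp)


A = pi*(2.74/2)^2 = 5.896455
v = 5.9 / 5.896455 = 1.000601 mm/s


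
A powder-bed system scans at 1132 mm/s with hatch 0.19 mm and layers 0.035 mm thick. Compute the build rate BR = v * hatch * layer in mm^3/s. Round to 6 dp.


Rate = 1132 * 0.19 * 0.035 = 7.5278 mm^3/s


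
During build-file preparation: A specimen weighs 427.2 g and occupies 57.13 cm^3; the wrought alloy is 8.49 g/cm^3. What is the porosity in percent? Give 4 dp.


rho_part = 427.2 / 57.13 = 7.47768248 g/cm^3
Porosity = (1 - 7.47768248/8.49)*100 = 11.9236 %


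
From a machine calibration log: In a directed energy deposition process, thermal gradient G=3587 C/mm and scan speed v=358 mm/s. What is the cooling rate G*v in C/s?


CR = 3587 * 358 = 1284146 C/s


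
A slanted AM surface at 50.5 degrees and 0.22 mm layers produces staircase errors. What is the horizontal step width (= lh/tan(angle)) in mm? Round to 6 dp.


step = 0.22 / tan(50.5) = 0.181354 mm


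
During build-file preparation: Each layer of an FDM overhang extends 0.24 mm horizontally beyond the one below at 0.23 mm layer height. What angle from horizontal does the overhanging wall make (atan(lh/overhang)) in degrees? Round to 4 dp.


angle = atan(0.23/0.24) = 43.7811 degrees


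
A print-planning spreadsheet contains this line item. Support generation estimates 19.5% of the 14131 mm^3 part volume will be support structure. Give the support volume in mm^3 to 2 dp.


V_support = 14131 * 0.195 = 2755.55 mm^3


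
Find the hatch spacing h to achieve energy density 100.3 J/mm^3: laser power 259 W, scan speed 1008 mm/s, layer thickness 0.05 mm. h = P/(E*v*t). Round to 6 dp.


h = 259 / (100.3*1008*0.05) = 0.051235 mm


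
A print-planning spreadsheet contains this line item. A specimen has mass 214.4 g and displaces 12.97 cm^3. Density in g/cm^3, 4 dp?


rho = 214.4 / 12.97 = 16.5305 g/cm^3


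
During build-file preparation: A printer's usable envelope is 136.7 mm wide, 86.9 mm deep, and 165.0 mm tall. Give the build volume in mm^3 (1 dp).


V = 136.7 * 86.9 * 165.0 = 1960073.0 mm^3


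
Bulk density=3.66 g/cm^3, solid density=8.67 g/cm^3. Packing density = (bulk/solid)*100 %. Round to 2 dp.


Packing = (3.66/8.67)*100 = 42.21 %


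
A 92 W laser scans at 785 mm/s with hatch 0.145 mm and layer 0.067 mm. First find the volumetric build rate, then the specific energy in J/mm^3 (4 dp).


Build rate = 785 * 0.145 * 0.067 = 7.626275 mm^3/s
SE = 92 / 7.626275 = 12.0636 J/mm^3


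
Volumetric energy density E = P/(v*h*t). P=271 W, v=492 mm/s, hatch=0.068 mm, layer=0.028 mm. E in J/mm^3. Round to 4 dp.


E = 271 / (492*0.068*0.028) = 289.2925 J/mm^3


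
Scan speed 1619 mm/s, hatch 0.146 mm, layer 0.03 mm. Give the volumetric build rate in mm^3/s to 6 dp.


Rate = 1619 * 0.146 * 0.03 = 7.09122 mm^3/s


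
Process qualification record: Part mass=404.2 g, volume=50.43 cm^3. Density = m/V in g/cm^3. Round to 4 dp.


rho = 404.2 / 50.43 = 8.0151 g/cm^3


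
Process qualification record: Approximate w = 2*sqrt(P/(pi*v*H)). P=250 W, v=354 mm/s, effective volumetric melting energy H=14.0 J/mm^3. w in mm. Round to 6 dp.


w = 2*sqrt(250/(pi*354*14.0)) = 0.253431 mm


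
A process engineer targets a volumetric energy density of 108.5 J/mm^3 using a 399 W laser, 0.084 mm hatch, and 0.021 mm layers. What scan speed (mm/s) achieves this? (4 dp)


v = 399 / (108.5*0.084*0.021) = 2084.7048 mm/s


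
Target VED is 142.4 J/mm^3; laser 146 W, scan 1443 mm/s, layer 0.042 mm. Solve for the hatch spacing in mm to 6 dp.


h = 146 / (142.4*1443*0.042) = 0.016917 mm


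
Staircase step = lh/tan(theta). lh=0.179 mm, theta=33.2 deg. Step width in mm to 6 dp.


step = 0.179 / tan(33.2) = 0.273541 mm


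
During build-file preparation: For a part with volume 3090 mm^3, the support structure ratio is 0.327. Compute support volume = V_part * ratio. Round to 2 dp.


V_support = 3090 * 0.327 = 1010.43 mm^3


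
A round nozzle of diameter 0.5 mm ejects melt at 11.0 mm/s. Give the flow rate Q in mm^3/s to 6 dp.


A = pi*(0.5/2)^2 = 0.19634954 mm^2
Q = 0.19634954 * 11.0 = 2.159845 mm^3/s


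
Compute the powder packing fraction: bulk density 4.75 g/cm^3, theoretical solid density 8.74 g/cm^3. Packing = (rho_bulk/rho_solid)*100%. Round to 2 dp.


Packing = (4.75/8.74)*100 = 54.35 %


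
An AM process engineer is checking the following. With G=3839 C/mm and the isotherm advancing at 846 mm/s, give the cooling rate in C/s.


CR = 3839 * 846 = 3247794 C/s


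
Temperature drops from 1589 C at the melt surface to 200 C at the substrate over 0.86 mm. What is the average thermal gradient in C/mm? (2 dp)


G = (1589-200)/0.86 = 1615.12 C/mm


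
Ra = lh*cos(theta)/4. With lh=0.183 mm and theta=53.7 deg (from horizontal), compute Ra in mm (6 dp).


Ra = 0.183 * cos(53.7) / 4 = 0.027085 mm


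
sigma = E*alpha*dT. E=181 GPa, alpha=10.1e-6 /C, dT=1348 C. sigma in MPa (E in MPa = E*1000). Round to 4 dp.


sigma = 181*1000 * 10.1e-6 * 1348 = 2464.2788 MPa


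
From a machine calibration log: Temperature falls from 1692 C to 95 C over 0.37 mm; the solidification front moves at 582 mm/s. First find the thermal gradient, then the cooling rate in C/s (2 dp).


G = (1692-95)/0.37 = 4316.21621622 C/mm
CR = 4316.21621622 * 582 = 2512037.84 C/s


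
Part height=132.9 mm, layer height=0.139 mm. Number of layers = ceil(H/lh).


Layers = ceil(132.9/0.139) = 957


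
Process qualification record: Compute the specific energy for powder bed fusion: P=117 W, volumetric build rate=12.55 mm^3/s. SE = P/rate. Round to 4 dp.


SE = 117 / 12.55 = 9.3227 J/mm^3


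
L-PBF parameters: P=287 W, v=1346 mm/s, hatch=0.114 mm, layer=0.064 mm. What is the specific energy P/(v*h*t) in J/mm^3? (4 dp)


Build rate = 1346 * 0.114 * 0.064 = 9.820416 mm^3/s
SE = 287 / 9.820416 = 29.2248 J/mm^3


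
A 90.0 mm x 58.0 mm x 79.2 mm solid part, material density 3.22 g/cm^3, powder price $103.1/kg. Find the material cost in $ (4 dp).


V = 90.0 * 58.0 * 79.2 = 413424.0 mm^3 = 413.424 cm^3
Mass = 413.424 * 3.22 / 1000 = 1.33122528 kg
Cost = 1.33122528 * 103.1 = 137.2493 $


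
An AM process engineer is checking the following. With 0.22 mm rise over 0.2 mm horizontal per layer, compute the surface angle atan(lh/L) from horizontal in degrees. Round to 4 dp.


angle = atan(0.22/0.2) = 47.7263 degrees


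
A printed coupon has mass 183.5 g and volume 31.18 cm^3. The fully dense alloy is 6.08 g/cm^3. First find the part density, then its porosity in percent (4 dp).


rho_part = 183.5 / 31.18 = 5.88518281 g/cm^3
Porosity = (1 - 5.88518281/6.08)*100 = 3.2042 %


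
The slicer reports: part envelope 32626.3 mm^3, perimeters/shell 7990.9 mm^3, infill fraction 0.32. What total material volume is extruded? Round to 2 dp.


V_infill = (32626.3 - 7990.9) * 0.32 = 7883.33
V_total = 7990.9 + 7883.33 = 15874.23 mm^3


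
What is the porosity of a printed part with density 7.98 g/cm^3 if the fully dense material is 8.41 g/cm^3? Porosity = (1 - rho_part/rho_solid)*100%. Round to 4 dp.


Porosity = (1-7.98/8.41)*100 = 5.113 %


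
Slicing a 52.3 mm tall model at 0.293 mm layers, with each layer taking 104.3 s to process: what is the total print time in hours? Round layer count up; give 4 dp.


Layers = ceil(52.3/0.293) = 179
t = 179 * 104.3 / 3600 = 5.186 hrs


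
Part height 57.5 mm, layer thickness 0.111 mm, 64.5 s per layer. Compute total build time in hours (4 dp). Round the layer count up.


Layers = ceil(57.5/0.111) = 519
t = 519 * 64.5 / 3600 = 9.2988 hrs


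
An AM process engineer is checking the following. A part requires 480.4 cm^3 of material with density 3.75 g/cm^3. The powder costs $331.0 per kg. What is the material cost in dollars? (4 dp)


Mass = 480.4*3.75/1000 = 1.8015 kg
Cost = 1.8015 * 331.0 = 596.2965 $


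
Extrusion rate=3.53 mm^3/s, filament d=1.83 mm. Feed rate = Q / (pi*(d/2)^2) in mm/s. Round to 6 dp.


A = pi*(1.83/2)^2 = 2.63022
v = 3.53 / 2.63022 = 1.342093 mm/s


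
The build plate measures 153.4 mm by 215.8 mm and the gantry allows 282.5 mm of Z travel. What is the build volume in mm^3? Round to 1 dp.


V = 153.4 * 215.8 * 282.5 = 9351800.9 mm^3


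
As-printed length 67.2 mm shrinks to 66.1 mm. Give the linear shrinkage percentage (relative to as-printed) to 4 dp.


Shrinkage = ((67.2-66.1)/67.2)*100 = 1.6369 %


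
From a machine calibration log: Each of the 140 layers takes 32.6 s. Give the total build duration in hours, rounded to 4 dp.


t = 140 * 32.6 / 3600 = 1.2678 hrs


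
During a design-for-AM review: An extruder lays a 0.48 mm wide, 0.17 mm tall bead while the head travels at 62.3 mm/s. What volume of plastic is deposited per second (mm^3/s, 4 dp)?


Rate = 0.48 * 0.17 * 62.3 = 5.0837 mm^3/s


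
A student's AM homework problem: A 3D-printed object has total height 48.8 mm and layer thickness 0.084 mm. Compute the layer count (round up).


Layers = ceil(48.8/0.084) = 581


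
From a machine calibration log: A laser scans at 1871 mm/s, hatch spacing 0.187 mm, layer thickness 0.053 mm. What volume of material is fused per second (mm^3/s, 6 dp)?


Rate = 1871 * 0.187 * 0.053 = 18.543481 mm^3/s


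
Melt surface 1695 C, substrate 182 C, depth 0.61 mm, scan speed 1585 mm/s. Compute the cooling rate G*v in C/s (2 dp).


G = (1695-182)/0.61 = 2480.32786885 C/mm
CR = 2480.32786885 * 1585 = 3931319.67 C/s


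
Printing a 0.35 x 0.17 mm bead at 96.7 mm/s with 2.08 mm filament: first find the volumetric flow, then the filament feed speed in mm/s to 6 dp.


Q = 0.35 * 0.17 * 96.7 = 5.75365 mm^3/s
A_fil = pi*(2.08/2)^2 = 3.39794661 mm^2
v_feed = 5.75365 / 3.39794661 = 1.693273 mm/s


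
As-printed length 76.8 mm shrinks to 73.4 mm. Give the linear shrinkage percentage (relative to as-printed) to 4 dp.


Shrinkage = ((76.8-73.4)/76.8)*100 = 4.4271 %


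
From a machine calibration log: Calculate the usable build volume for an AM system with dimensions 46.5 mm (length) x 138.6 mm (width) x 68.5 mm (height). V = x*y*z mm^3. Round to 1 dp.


V = 46.5 * 138.6 * 68.5 = 441475.7 mm^3


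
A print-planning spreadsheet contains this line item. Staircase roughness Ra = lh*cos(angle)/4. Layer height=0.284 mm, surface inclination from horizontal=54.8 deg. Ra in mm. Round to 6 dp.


Ra = 0.284 * cos(54.8) / 4 = 0.040927 mm


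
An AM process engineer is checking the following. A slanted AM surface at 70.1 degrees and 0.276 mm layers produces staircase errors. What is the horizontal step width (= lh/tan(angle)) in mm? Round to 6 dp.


step = 0.276 / tan(70.1) = 0.099911 mm


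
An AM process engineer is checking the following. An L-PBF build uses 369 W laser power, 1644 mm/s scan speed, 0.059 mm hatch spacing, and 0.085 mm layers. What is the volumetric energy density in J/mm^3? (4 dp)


E = 369 / (1644*0.059*0.085) = 44.7562 J/mm^3


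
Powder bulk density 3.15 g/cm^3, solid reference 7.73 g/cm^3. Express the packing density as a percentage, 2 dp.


Packing = (3.15/7.73)*100 = 40.75 %


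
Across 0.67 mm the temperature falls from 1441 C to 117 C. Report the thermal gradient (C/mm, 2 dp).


G = (1441-117)/0.67 = 1976.12 C/mm


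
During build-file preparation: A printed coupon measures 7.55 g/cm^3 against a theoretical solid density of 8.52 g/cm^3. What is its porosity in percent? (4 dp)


Porosity = (1-7.55/8.52)*100 = 11.385 %


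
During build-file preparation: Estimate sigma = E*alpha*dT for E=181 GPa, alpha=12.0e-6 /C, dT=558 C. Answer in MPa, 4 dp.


sigma = 181*1000 * 12.0e-6 * 558 = 1211.976 MPa


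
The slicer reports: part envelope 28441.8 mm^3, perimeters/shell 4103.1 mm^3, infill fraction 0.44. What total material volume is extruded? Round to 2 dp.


V_infill = (28441.8 - 4103.1) * 0.44 = 10709.03
V_total = 4103.1 + 10709.03 = 14812.13 mm^3


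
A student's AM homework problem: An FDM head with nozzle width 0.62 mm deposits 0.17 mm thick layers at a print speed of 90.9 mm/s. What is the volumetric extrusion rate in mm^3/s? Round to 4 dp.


Rate = 0.62 * 0.17 * 90.9 = 9.5809 mm^3/s


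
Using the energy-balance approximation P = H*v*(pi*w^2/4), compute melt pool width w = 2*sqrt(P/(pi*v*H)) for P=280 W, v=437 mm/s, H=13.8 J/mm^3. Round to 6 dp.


w = 2*sqrt(280/(pi*437*13.8)) = 0.243139 mm


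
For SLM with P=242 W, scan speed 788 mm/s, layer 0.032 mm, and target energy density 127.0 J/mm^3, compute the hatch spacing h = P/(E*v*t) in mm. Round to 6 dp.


h = 242 / (127.0*788*0.032) = 0.075568 mm


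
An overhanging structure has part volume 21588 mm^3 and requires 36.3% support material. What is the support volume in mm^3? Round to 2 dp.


V_support = 21588 * 0.363 = 7836.44 mm^3


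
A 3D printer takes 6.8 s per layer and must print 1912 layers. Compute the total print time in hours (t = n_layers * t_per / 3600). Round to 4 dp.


t = 1912 * 6.8 / 3600 = 3.6116 hrs


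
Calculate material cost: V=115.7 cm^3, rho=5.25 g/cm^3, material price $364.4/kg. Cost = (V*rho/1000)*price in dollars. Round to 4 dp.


Mass = 115.7*5.25/1000 = 0.607425 kg
Cost = 0.607425 * 364.4 = 221.3457 $


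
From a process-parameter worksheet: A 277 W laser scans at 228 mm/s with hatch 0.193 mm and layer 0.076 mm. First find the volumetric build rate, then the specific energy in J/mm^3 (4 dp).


Build rate = 228 * 0.193 * 0.076 = 3.344304 mm^3/s
SE = 277 / 3.344304 = 82.8274 J/mm^3


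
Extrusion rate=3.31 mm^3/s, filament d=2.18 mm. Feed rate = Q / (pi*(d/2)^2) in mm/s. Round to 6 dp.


A = pi*(2.18/2)^2 = 3.732526
v = 3.31 / 3.732526 = 0.886799 mm/s


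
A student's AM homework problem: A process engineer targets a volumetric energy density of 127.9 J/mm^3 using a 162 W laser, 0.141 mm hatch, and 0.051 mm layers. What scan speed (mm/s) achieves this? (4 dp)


v = 162 / (127.9*0.141*0.051) = 176.1389 mm/s


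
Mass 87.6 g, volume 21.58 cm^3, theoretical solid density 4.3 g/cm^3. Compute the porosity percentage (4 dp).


rho_part = 87.6 / 21.58 = 4.05931418 g/cm^3
Porosity = (1 - 4.05931418/4.3)*100 = 5.5973 %


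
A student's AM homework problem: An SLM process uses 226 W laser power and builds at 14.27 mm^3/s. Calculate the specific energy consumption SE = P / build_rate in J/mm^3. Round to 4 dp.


SE = 226 / 14.27 = 15.8374 J/mm^3


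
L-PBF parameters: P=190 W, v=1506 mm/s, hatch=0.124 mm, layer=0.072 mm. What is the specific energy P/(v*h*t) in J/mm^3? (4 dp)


Build rate = 1506 * 0.124 * 0.072 = 13.445568 mm^3/s
SE = 190 / 13.445568 = 14.1311 J/mm^3


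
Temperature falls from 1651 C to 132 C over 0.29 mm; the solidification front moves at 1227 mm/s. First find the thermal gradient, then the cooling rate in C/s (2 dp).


G = (1651-132)/0.29 = 5237.93103448 C/mm
CR = 5237.93103448 * 1227 = 6426941.38 C/s


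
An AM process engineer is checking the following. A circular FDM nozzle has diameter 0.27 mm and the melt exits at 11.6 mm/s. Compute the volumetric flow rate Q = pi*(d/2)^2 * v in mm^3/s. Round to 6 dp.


A = pi*(0.27/2)^2 = 0.05725553 mm^2
Q = 0.05725553 * 11.6 = 0.664164 mm^3/s


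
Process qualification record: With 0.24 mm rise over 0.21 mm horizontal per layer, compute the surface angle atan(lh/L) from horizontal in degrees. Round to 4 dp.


angle = atan(0.24/0.21) = 48.8141 degrees


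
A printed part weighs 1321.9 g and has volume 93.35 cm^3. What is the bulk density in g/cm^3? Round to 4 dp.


rho = 1321.9 / 93.35 = 14.1607 g/cm^3


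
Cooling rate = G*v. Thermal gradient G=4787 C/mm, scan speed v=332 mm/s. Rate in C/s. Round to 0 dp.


CR = 4787 * 332 = 1589284 C/s


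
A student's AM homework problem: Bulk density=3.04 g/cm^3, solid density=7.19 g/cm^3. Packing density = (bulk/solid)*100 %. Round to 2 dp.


Packing = (3.04/7.19)*100 = 42.28 %


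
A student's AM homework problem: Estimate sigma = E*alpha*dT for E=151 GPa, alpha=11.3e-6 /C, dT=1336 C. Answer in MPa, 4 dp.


sigma = 151*1000 * 11.3e-6 * 1336 = 2279.6168 MPa


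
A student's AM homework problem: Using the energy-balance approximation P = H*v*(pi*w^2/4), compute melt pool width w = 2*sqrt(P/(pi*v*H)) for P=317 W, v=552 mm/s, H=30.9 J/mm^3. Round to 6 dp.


w = 2*sqrt(317/(pi*552*30.9)) = 0.153828 mm


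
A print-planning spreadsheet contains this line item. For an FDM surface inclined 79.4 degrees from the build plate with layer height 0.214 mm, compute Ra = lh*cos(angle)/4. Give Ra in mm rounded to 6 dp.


Ra = 0.214 * cos(79.4) / 4 = 0.009841 mm


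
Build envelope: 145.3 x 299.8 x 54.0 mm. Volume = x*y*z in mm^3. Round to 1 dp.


V = 145.3 * 299.8 * 54.0 = 2352290.8 mm^3


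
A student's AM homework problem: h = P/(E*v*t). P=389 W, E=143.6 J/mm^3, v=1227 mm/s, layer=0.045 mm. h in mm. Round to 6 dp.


h = 389 / (143.6*1227*0.045) = 0.049061 mm


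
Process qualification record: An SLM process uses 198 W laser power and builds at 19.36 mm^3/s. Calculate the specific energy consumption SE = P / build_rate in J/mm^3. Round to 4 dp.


SE = 198 / 19.36 = 10.2273 J/mm^3


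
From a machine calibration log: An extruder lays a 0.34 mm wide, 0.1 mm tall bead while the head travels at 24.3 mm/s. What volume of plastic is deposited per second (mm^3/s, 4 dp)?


Rate = 0.34 * 0.1 * 24.3 = 0.8262 mm^3/s


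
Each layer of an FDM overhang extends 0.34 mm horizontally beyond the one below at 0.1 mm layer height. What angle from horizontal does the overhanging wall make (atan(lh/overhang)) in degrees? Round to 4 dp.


angle = atan(0.1/0.34) = 16.3895 degrees


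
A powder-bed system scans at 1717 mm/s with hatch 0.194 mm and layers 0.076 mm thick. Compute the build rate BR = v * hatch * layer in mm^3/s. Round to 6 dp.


Rate = 1717 * 0.194 * 0.076 = 25.315448 mm^3/s


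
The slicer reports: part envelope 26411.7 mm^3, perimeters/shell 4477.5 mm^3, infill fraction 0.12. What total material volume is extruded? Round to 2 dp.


V_infill = (26411.7 - 4477.5) * 0.12 = 2632.1
V_total = 4477.5 + 2632.1 = 7109.6 mm^3


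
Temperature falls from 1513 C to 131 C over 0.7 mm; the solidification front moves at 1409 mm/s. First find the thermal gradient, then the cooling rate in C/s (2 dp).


G = (1513-131)/0.7 = 1974.28571429 C/mm
CR = 1974.28571429 * 1409 = 2781768.57 C/s


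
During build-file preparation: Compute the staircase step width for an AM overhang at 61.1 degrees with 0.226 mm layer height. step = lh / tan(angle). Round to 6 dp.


step = 0.226 / tan(61.1) = 0.124759 mm


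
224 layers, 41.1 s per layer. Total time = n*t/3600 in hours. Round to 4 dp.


t = 224 * 41.1 / 3600 = 2.5573 hrs


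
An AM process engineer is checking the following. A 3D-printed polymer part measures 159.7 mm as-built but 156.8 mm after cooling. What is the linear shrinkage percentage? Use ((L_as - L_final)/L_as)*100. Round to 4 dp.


Shrinkage = ((159.7-156.8)/159.7)*100 = 1.8159 %


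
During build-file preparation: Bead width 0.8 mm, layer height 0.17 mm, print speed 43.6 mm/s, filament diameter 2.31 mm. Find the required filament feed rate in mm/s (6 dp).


Q = 0.8 * 0.17 * 43.6 = 5.9296 mm^3/s
A_fil = pi*(2.31/2)^2 = 4.19096314 mm^2
v_feed = 5.9296 / 4.19096314 = 1.414854 mm/s


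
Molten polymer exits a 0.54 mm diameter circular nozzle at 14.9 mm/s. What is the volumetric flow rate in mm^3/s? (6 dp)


A = pi*(0.54/2)^2 = 0.2290221 mm^2
Q = 0.2290221 * 14.9 = 3.412429 mm^3/s


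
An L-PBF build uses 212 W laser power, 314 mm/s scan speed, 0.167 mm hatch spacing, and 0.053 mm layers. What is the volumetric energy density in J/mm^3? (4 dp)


E = 212 / (314*0.167*0.053) = 76.2806 J/mm^3


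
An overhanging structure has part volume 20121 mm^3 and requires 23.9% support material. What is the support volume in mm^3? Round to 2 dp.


V_support = 20121 * 0.239 = 4808.92 mm^3


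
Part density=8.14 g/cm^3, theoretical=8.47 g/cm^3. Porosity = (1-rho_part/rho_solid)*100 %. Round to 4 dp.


Porosity = (1-8.14/8.47)*100 = 3.8961 %


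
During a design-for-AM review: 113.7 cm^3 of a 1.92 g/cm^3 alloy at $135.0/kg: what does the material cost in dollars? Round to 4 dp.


Mass = 113.7*1.92/1000 = 0.218304 kg
Cost = 0.218304 * 135.0 = 29.471 $


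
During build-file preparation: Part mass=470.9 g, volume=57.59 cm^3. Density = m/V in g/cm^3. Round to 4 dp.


rho = 470.9 / 57.59 = 8.1768 g/cm^3


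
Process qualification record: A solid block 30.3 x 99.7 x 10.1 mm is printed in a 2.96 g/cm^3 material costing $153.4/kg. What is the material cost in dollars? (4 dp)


V = 30.3 * 99.7 * 10.1 = 30511.191 mm^3 = 30.511191 cm^3
Mass = 30.511191 * 2.96 / 1000 = 0.09031313 kg
Cost = 0.09031313 * 153.4 = 13.854 $


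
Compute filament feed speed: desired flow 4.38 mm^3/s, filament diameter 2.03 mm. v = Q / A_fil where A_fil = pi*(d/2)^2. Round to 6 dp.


A = pi*(2.03/2)^2 = 3.236547
v = 4.38 / 3.236547 = 1.353294 mm/s


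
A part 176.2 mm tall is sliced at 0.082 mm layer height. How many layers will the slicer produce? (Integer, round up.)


Layers = ceil(176.2/0.082) = 2149


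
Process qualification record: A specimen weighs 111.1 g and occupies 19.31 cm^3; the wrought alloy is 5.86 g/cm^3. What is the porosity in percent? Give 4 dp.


rho_part = 111.1 / 19.31 = 5.7534956 g/cm^3
Porosity = (1 - 5.7534956/5.86)*100 = 1.8175 %


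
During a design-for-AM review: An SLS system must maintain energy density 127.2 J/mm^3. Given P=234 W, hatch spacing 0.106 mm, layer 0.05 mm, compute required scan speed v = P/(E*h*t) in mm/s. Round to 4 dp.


v = 234 / (127.2*0.106*0.05) = 347.0986 mm/s


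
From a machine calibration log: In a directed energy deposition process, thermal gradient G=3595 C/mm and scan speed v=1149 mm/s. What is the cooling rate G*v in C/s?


CR = 3595 * 1149 = 4130655 C/s


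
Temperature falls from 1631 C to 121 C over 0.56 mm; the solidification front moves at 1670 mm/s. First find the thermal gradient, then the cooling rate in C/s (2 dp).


G = (1631-121)/0.56 = 2696.42857143 C/mm
CR = 2696.42857143 * 1670 = 4503035.71 C/s


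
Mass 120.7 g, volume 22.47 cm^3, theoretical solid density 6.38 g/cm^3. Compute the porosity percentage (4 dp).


rho_part = 120.7 / 22.47 = 5.37160659 g/cm^3
Porosity = (1 - 5.37160659/6.38)*100 = 15.8055 %


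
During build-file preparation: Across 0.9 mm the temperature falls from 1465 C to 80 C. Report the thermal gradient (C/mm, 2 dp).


G = (1465-80)/0.9 = 1538.89 C/mm


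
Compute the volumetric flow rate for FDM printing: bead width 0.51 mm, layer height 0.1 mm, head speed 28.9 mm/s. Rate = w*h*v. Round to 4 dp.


Rate = 0.51 * 0.1 * 28.9 = 1.4739 mm^3/s


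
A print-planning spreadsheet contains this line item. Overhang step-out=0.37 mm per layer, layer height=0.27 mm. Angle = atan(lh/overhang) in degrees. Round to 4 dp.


angle = atan(0.27/0.37) = 36.1193 degrees


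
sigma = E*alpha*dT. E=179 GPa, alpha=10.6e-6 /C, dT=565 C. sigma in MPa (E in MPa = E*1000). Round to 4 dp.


sigma = 179*1000 * 10.6e-6 * 565 = 1072.031 MPa


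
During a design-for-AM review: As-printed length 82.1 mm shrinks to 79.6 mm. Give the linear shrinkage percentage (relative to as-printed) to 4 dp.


Shrinkage = ((82.1-79.6)/82.1)*100 = 3.0451 %


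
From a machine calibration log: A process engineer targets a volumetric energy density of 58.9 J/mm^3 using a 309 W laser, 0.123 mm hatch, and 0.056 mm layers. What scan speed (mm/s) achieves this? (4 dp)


v = 309 / (58.9*0.123*0.056) = 761.6405 mm/s


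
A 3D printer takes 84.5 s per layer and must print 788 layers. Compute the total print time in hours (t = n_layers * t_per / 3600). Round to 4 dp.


t = 788 * 84.5 / 3600 = 18.4961 hrs


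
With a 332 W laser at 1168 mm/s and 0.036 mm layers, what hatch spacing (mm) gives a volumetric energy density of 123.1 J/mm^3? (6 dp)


h = 332 / (123.1*1168*0.036) = 0.064141 mm


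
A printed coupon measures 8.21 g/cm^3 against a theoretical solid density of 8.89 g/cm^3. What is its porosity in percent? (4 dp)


Porosity = (1-8.21/8.89)*100 = 7.649 %


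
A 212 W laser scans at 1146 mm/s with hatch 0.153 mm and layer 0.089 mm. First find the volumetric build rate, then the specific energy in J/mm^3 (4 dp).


Build rate = 1146 * 0.153 * 0.089 = 15.605082 mm^3/s
SE = 212 / 15.605082 = 13.5853 J/mm^3


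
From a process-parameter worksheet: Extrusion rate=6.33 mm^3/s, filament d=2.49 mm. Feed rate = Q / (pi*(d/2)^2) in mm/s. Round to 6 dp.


A = pi*(2.49/2)^2 = 4.869547
v = 6.33 / 4.869547 = 1.299916 mm/s


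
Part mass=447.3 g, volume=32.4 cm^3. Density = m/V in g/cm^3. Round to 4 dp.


rho = 447.3 / 32.4 = 13.8056 g/cm^3


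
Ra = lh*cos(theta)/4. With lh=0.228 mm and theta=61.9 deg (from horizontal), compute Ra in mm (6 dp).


Ra = 0.228 * cos(61.9) / 4 = 0.026848 mm


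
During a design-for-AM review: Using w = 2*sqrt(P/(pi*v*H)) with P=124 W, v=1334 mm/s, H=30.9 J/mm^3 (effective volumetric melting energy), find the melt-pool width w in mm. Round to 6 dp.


w = 2*sqrt(124/(pi*1334*30.9)) = 0.061888 mm


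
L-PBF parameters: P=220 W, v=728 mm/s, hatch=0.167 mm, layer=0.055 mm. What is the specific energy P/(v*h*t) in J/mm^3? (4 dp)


Build rate = 728 * 0.167 * 0.055 = 6.68668 mm^3/s
SE = 220 / 6.68668 = 32.9012 J/mm^3


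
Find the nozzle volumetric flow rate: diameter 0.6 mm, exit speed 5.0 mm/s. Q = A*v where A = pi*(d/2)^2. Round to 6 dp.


A = pi*(0.6/2)^2 = 0.28274334 mm^2
Q = 0.28274334 * 5.0 = 1.413717 mm^3/s


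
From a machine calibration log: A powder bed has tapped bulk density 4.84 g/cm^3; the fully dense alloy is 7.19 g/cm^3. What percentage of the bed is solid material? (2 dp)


Packing = (4.84/7.19)*100 = 67.32 %


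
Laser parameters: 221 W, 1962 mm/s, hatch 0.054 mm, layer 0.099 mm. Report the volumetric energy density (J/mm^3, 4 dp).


E = 221 / (1962*0.054*0.099) = 21.07 J/mm^3


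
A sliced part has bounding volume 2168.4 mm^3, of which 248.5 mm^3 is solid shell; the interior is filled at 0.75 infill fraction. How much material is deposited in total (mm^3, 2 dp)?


V_infill = (2168.4 - 248.5) * 0.75 = 1439.93
V_total = 248.5 + 1439.93 = 1688.43 mm^3


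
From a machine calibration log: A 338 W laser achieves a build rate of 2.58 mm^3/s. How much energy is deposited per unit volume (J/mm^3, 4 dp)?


SE = 338 / 2.58 = 131.0078 J/mm^3


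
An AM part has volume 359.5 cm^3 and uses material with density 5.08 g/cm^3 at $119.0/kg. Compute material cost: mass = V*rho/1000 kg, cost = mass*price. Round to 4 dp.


Mass = 359.5*5.08/1000 = 1.82626 kg
Cost = 1.82626 * 119.0 = 217.3249 $


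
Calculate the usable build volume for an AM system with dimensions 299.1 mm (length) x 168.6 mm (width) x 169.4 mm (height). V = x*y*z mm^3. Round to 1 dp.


V = 299.1 * 168.6 * 169.4 = 8542547.2 mm^3


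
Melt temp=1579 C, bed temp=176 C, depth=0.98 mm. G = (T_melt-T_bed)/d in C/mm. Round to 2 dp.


G = (1579-176)/0.98 = 1431.63 C/mm


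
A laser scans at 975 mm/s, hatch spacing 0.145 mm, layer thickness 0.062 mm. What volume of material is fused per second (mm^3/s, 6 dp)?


Rate = 975 * 0.145 * 0.062 = 8.76525 mm^3/s


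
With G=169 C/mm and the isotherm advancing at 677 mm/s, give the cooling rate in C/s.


CR = 169 * 677 = 114413 C/s


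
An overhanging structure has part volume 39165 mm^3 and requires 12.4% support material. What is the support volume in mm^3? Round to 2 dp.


V_support = 39165 * 0.124 = 4856.46 mm^3


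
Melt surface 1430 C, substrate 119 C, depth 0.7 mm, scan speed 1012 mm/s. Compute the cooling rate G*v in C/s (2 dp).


G = (1430-119)/0.7 = 1872.85714286 C/mm
CR = 1872.85714286 * 1012 = 1895331.43 C/s


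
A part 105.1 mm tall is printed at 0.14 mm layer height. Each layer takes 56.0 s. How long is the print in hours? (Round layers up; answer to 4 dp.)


Layers = ceil(105.1/0.14) = 751
t = 751 * 56.0 / 3600 = 11.6822 hrs


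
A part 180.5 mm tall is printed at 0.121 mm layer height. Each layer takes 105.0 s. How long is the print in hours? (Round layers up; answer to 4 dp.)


Layers = ceil(180.5/0.121) = 1492
t = 1492 * 105.0 / 3600 = 43.5167 hrs


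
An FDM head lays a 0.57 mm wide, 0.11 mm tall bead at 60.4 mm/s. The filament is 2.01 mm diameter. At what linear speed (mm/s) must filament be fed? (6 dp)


Q = 0.57 * 0.11 * 60.4 = 3.78708 mm^3/s
A_fil = pi*(2.01/2)^2 = 3.17308712 mm^2
v_feed = 3.78708 / 3.17308712 = 1.1935 mm/s


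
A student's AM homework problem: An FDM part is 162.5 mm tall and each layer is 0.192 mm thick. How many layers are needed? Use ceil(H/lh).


Layers = ceil(162.5/0.192) = 847


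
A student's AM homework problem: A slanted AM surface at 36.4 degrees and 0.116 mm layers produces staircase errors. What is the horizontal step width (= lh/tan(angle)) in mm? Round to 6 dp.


step = 0.116 / tan(36.4) = 0.157339 mm


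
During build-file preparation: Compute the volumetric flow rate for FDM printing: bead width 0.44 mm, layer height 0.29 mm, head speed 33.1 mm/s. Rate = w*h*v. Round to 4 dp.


Rate = 0.44 * 0.29 * 33.1 = 4.2236 mm^3/s


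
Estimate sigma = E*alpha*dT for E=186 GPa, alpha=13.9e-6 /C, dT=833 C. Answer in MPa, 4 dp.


sigma = 186*1000 * 13.9e-6 * 833 = 2153.6382 MPa


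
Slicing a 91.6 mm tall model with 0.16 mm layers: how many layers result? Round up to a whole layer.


Layers = ceil(91.6/0.16) = 573


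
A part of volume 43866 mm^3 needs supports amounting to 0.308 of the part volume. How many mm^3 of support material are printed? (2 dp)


V_support = 43866 * 0.308 = 13510.73 mm^3


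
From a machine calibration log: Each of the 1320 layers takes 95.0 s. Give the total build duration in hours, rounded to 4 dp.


t = 1320 * 95.0 / 3600 = 34.8333 hrs


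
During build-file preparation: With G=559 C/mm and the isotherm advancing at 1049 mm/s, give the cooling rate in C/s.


CR = 559 * 1049 = 586391 C/s


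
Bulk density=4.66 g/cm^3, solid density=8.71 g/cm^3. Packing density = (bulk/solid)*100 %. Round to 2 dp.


Packing = (4.66/8.71)*100 = 53.5 %


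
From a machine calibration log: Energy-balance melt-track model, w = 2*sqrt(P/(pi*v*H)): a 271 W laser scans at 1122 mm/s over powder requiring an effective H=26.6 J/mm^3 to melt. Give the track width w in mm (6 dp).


w = 2*sqrt(271/(pi*1122*26.6)) = 0.107523 mm


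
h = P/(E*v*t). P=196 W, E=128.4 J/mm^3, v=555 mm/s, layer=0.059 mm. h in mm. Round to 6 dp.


h = 196 / (128.4*555*0.059) = 0.046617 mm


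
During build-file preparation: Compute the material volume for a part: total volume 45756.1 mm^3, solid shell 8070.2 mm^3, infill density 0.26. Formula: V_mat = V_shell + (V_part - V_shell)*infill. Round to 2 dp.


V_infill = (45756.1 - 8070.2) * 0.26 = 9798.33
V_total = 8070.2 + 9798.33 = 17868.53 mm^3


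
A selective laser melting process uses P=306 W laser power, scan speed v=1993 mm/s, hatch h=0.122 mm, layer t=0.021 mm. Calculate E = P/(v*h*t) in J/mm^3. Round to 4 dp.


E = 306 / (1993*0.122*0.021) = 59.9287 J/mm^3


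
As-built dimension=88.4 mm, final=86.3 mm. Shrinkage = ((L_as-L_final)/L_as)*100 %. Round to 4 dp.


Shrinkage = ((88.4-86.3)/88.4)*100 = 2.3756 %


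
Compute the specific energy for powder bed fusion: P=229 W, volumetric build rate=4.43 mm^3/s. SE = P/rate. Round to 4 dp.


SE = 229 / 4.43 = 51.693 J/mm^3


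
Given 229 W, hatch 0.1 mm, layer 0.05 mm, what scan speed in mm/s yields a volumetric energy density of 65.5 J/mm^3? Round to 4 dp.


v = 229 / (65.5*0.1*0.05) = 699.2366 mm/s


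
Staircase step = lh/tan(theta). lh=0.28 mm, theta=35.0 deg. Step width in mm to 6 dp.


step = 0.28 / tan(35.0) = 0.399881 mm


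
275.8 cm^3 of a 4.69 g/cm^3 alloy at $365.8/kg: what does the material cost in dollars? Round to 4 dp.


Mass = 275.8*4.69/1000 = 1.293502 kg
Cost = 1.293502 * 365.8 = 473.163 $


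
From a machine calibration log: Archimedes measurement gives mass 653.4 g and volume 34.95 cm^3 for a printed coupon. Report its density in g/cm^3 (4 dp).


rho = 653.4 / 34.95 = 18.6953 g/cm^3


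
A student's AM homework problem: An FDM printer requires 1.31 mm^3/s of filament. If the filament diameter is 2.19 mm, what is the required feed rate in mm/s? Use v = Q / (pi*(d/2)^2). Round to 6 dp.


A = pi*(2.19/2)^2 = 3.766848
v = 1.31 / 3.766848 = 0.347771 mm/s


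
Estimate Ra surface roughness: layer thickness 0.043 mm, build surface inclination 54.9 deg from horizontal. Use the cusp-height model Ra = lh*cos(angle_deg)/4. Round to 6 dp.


Ra = 0.043 * cos(54.9) / 4 = 0.006181 mm


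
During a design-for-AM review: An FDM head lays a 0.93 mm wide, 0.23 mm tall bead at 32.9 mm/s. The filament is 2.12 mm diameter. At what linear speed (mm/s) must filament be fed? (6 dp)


Q = 0.93 * 0.23 * 32.9 = 7.03731 mm^3/s
A_fil = pi*(2.12/2)^2 = 3.52989351 mm^2
v_feed = 7.03731 / 3.52989351 = 1.993632 mm/s


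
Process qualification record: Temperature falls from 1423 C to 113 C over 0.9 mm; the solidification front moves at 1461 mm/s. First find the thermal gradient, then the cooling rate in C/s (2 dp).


G = (1423-113)/0.9 = 1455.55555556 C/mm
CR = 1455.55555556 * 1461 = 2126566.67 C/s


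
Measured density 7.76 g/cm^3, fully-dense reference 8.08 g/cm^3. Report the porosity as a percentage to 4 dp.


Porosity = (1-7.76/8.08)*100 = 3.9604 %


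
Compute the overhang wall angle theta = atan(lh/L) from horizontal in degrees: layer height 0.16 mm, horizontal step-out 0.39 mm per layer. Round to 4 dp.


angle = atan(0.16/0.39) = 22.3062 degrees


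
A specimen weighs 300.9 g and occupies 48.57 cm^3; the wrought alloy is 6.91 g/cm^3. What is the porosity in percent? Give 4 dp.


rho_part = 300.9 / 48.57 = 6.19518221 g/cm^3
Porosity = (1 - 6.19518221/6.91)*100 = 10.3447 %


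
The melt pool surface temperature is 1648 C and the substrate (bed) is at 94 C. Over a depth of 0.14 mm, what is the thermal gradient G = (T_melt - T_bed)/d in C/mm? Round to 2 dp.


G = (1648-94)/0.14 = 11100.0 C/mm
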